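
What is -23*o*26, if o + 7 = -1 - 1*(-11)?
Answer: -1794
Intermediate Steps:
o = 3 (o = -7 + (-1 - 1*(-11)) = -7 + (-1 + 11) = -7 + 10 = 3)
-23*o*26 = -23*3*26 = -69*26 = -1794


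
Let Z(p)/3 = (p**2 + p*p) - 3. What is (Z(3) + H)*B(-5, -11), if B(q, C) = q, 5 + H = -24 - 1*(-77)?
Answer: -465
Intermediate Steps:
H = 48 (H = -5 + (-24 - 1*(-77)) = -5 + (-24 + 77) = -5 + 53 = 48)
Z(p) = -9 + 6*p**2 (Z(p) = 3*((p**2 + p*p) - 3) = 3*((p**2 + p**2) - 3) = 3*(2*p**2 - 3) = 3*(-3 + 2*p**2) = -9 + 6*p**2)
(Z(3) + H)*B(-5, -11) = ((-9 + 6*3**2) + 48)*(-5) = ((-9 + 6*9) + 48)*(-5) = ((-9 + 54) + 48)*(-5) = (45 + 48)*(-5) = 93*(-5) = -465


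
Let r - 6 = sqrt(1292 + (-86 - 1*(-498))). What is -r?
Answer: -6 - 2*sqrt(426) ≈ -47.280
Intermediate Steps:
r = 6 + 2*sqrt(426) (r = 6 + sqrt(1292 + (-86 - 1*(-498))) = 6 + sqrt(1292 + (-86 + 498)) = 6 + sqrt(1292 + 412) = 6 + sqrt(1704) = 6 + 2*sqrt(426) ≈ 47.280)
-r = -(6 + 2*sqrt(426)) = -6 - 2*sqrt(426)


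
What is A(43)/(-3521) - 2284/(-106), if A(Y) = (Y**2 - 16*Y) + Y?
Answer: 565310/26659 ≈ 21.205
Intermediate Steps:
A(Y) = Y**2 - 15*Y
A(43)/(-3521) - 2284/(-106) = (43*(-15 + 43))/(-3521) - 2284/(-106) = (43*28)*(-1/3521) - 2284*(-1/106) = 1204*(-1/3521) + 1142/53 = -172/503 + 1142/53 = 565310/26659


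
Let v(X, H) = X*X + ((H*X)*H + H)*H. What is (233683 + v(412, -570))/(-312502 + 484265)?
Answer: -76298787673/171763 ≈ -4.4421e+5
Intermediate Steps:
v(X, H) = X**2 + H*(H + X*H**2) (v(X, H) = X**2 + (X*H**2 + H)*H = X**2 + (H + X*H**2)*H = X**2 + H*(H + X*H**2))
(233683 + v(412, -570))/(-312502 + 484265) = (233683 + ((-570)**2 + 412**2 + 412*(-570)**3))/(-312502 + 484265) = (233683 + (324900 + 169744 + 412*(-185193000)))/171763 = (233683 + (324900 + 169744 - 76299516000))*(1/171763) = (233683 - 76299021356)*(1/171763) = -76298787673*1/171763 = -76298787673/171763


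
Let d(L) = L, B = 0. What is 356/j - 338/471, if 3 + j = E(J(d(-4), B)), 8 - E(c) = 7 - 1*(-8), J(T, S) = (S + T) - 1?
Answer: -85528/2355 ≈ -36.318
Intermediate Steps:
J(T, S) = -1 + S + T
E(c) = -7 (E(c) = 8 - (7 - 1*(-8)) = 8 - (7 + 8) = 8 - 1*15 = 8 - 15 = -7)
j = -10 (j = -3 - 7 = -10)
356/j - 338/471 = 356/(-10) - 338/471 = 356*(-⅒) - 338*1/471 = -178/5 - 338/471 = -85528/2355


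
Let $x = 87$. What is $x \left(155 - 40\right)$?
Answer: $10005$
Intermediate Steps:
$x \left(155 - 40\right) = 87 \left(155 - 40\right) = 87 \cdot 115 = 10005$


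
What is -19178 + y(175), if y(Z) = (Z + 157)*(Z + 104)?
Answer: 73450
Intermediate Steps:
y(Z) = (104 + Z)*(157 + Z) (y(Z) = (157 + Z)*(104 + Z) = (104 + Z)*(157 + Z))
-19178 + y(175) = -19178 + (16328 + 175² + 261*175) = -19178 + (16328 + 30625 + 45675) = -19178 + 92628 = 73450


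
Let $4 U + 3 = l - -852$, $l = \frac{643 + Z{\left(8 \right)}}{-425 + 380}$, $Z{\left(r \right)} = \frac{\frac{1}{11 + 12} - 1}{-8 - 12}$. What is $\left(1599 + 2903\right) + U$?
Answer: $\frac{195022049}{41400} \approx 4710.7$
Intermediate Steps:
$Z{\left(r \right)} = \frac{11}{230}$ ($Z{\left(r \right)} = \frac{\frac{1}{23} - 1}{-20} = \left(\frac{1}{23} - 1\right) \left(- \frac{1}{20}\right) = \left(- \frac{22}{23}\right) \left(- \frac{1}{20}\right) = \frac{11}{230}$)
$l = - \frac{147901}{10350}$ ($l = \frac{643 + \frac{11}{230}}{-425 + 380} = \frac{147901}{230 \left(-45\right)} = \frac{147901}{230} \left(- \frac{1}{45}\right) = - \frac{147901}{10350} \approx -14.29$)
$U = \frac{8639249}{41400}$ ($U = - \frac{3}{4} + \frac{- \frac{147901}{10350} - -852}{4} = - \frac{3}{4} + \frac{- \frac{147901}{10350} + 852}{4} = - \frac{3}{4} + \frac{1}{4} \cdot \frac{8670299}{10350} = - \frac{3}{4} + \frac{8670299}{41400} = \frac{8639249}{41400} \approx 208.68$)
$\left(1599 + 2903\right) + U = \left(1599 + 2903\right) + \frac{8639249}{41400} = 4502 + \frac{8639249}{41400} = \frac{195022049}{41400}$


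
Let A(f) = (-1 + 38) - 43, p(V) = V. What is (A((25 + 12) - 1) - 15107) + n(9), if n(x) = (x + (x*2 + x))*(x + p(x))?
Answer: -14465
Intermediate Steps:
A(f) = -6 (A(f) = 37 - 43 = -6)
n(x) = 8*x² (n(x) = (x + (x*2 + x))*(x + x) = (x + (2*x + x))*(2*x) = (x + 3*x)*(2*x) = (4*x)*(2*x) = 8*x²)
(A((25 + 12) - 1) - 15107) + n(9) = (-6 - 15107) + 8*9² = -15113 + 8*81 = -15113 + 648 = -14465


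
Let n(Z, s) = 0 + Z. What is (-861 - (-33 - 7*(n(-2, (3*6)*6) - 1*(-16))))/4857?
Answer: -730/4857 ≈ -0.15030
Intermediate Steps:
n(Z, s) = Z
(-861 - (-33 - 7*(n(-2, (3*6)*6) - 1*(-16))))/4857 = (-861 - (-33 - 7*(-2 - 1*(-16))))/4857 = (-861 - (-33 - 7*(-2 + 16)))*(1/4857) = (-861 - (-33 - 7*14))*(1/4857) = (-861 - (-33 - 98))*(1/4857) = (-861 - 1*(-131))*(1/4857) = (-861 + 131)*(1/4857) = -730*1/4857 = -730/4857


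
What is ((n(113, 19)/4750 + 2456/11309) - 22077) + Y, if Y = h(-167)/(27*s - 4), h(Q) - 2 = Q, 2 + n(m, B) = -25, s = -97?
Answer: -72340633645423/3276782750 ≈ -22077.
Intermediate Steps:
n(m, B) = -27 (n(m, B) = -2 - 25 = -27)
h(Q) = 2 + Q
Y = 165/2623 (Y = (2 - 167)/(27*(-97) - 4) = -165/(-2619 - 4) = -165/(-2623) = -165*(-1/2623) = 165/2623 ≈ 0.062905)
((n(113, 19)/4750 + 2456/11309) - 22077) + Y = ((-27/4750 + 2456/11309) - 22077) + 165/2623 = (11360657/53717750 - 22077) + 165/2623 = -1185915406093/53717750 + 165/2623 = -72340633645423/3276782750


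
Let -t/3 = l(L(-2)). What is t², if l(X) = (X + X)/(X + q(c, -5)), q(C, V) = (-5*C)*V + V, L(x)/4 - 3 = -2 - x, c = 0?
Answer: 5184/49 ≈ 105.80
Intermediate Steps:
L(x) = 4 - 4*x (L(x) = 12 + 4*(-2 - x) = 12 + (-8 - 4*x) = 4 - 4*x)
q(C, V) = V - 5*C*V (q(C, V) = -5*C*V + V = V - 5*C*V)
l(X) = 2*X/(-5 + X) (l(X) = (X + X)/(X - 5*(1 - 5*0)) = (2*X)/(X - 5*(1 + 0)) = (2*X)/(X - 5*1) = (2*X)/(X - 5) = (2*X)/(-5 + X) = 2*X/(-5 + X))
t = -72/7 (t = -6*(4 - 4*(-2))/(-5 + (4 - 4*(-2))) = -6*(4 + 8)/(-5 + (4 + 8)) = -6*12/(-5 + 12) = -6*12/7 = -3*24/7 = -72/7 ≈ -10.286)
t² = (-72/7)² = 5184/49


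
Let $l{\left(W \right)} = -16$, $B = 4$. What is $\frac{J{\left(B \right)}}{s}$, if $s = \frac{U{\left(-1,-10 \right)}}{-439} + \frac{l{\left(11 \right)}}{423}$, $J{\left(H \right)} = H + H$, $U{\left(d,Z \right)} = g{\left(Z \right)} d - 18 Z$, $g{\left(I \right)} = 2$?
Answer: $- \frac{742788}{41159} \approx -18.047$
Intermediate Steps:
$U{\left(d,Z \right)} = - 18 Z + 2 d$ ($U{\left(d,Z \right)} = 2 d - 18 Z = - 18 Z + 2 d$)
$J{\left(H \right)} = 2 H$
$s = - \frac{82318}{185697}$ ($s = \frac{\left(-18\right) \left(-10\right) + 2 \left(-1\right)}{-439} - \frac{16}{423} = \left(180 - 2\right) \left(- \frac{1}{439}\right) - \frac{16}{423} = 178 \left(- \frac{1}{439}\right) - \frac{16}{423} = - \frac{178}{439} - \frac{16}{423} = - \frac{82318}{185697} \approx -0.44329$)
$\frac{J{\left(B \right)}}{s} = \frac{2 \cdot 4}{- \frac{82318}{185697}} = 8 \left(- \frac{185697}{82318}\right) = - \frac{742788}{41159}$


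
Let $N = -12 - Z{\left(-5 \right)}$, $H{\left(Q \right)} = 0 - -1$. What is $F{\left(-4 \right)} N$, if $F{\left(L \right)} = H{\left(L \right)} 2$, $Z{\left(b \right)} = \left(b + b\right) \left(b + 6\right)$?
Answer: $-4$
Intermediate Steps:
$Z{\left(b \right)} = 2 b \left(6 + b\right)$
$H{\left(Q \right)} = 1$ ($H{\left(Q \right)} = 0 + 1 = 1$)
$F{\left(L \right)} = 2$ ($F{\left(L \right)} = 1 \cdot 2 = 2$)
$N = -2$ ($N = -12 - 2 \left(-5\right) \left(6 - 5\right) = -12 - 2 \left(-5\right) 1 = -12 - -10 = -12 + 10 = -2$)
$F{\left(-4 \right)} N = 2 \left(-2\right) = -4$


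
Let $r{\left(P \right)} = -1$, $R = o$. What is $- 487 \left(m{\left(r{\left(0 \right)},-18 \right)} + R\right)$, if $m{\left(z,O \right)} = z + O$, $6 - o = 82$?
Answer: $46265$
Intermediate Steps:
$o = -76$ ($o = 6 - 82 = -76$)
$R = -76$
$m{\left(z,O \right)} = O + z$
$- 487 \left(m{\left(r{\left(0 \right)},-18 \right)} + R\right) = - 487 \left(\left(-18 - 1\right) - 76\right) = - 487 \left(-19 - 76\right) = \left(-487\right) \left(-95\right) = 46265$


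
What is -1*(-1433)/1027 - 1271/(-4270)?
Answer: 7424227/4385290 ≈ 1.6930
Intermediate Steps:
-1*(-1433)/1027 - 1271/(-4270) = 1433*(1/1027) - 1271*(-1/4270) = 1433/1027 + 1271/4270 = 7424227/4385290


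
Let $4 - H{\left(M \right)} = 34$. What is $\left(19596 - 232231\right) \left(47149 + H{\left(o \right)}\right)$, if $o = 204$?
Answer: $-10019148565$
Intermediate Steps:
$H{\left(M \right)} = -30$ ($H{\left(M \right)} = 4 - 34 = -30$)
$\left(19596 - 232231\right) \left(47149 + H{\left(o \right)}\right) = \left(19596 - 232231\right) \left(47149 - 30\right) = \left(-212635\right) 47119 = -10019148565$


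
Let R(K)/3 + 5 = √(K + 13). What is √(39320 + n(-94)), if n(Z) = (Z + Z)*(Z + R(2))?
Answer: 2*√(14953 - 141*√15) ≈ 240.06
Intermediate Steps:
R(K) = -15 + 3*√(13 + K) (R(K) = -15 + 3*√(K + 13) = -15 + 3*√(13 + K))
n(Z) = 2*Z*(-15 + Z + 3*√15) (n(Z) = (Z + Z)*(Z + (-15 + 3*√(13 + 2))) = (2*Z)*(Z + (-15 + 3*√15)) = (2*Z)*(-15 + Z + 3*√15) = 2*Z*(-15 + Z + 3*√15))
√(39320 + n(-94)) = √(39320 + 2*(-94)*(-15 - 94 + 3*√15)) = √(39320 + 2*(-94)*(-109 + 3*√15)) = √(39320 + (20492 - 564*√15)) = √(59812 - 564*√15)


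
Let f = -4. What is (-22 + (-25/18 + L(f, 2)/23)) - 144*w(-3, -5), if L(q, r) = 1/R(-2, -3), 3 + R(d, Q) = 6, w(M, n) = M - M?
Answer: -9677/414 ≈ -23.374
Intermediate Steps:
w(M, n) = 0
R(d, Q) = 3 (R(d, Q) = -3 + 6 = 3)
L(q, r) = ⅓ (L(q, r) = 1/3 = ⅓)
(-22 + (-25/18 + L(f, 2)/23)) - 144*w(-3, -5) = (-22 + (-25/18 + (⅓)/23)) - 144*0 = (-22 + (-25*1/18 + (⅓)*(1/23))) + 0 = (-22 + (-25/18 + 1/69)) + 0 = (-22 - 569/414) + 0 = -9677/414 + 0 = -9677/414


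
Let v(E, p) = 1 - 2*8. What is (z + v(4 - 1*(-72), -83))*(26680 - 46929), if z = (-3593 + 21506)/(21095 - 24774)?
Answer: 1480161402/3679 ≈ 4.0233e+5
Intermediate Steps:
v(E, p) = -15 (v(E, p) = 1 - 16 = -15)
z = -17913/3679 (z = 17913/(-3679) = 17913*(-1/3679) = -17913/3679 ≈ -4.8690)
(z + v(4 - 1*(-72), -83))*(26680 - 46929) = (-17913/3679 - 15)*(26680 - 46929) = -73098/3679*(-20249) = 1480161402/3679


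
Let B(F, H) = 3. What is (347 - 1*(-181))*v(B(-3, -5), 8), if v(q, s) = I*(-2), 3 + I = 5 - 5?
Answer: 3168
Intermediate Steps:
I = -3 (I = -3 + (5 - 5) = -3 + 0 = -3)
v(q, s) = 6 (v(q, s) = -3*(-2) = 6)
(347 - 1*(-181))*v(B(-3, -5), 8) = (347 - 1*(-181))*6 = (347 + 181)*6 = 528*6 = 3168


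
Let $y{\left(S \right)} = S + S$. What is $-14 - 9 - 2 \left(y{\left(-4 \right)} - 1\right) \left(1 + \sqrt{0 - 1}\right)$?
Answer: $-176 - 162 i \approx -176.0 - 162.0 i$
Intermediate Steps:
$y{\left(S \right)} = 2 S$
$-14 - 9 - 2 \left(y{\left(-4 \right)} - 1\right) \left(1 + \sqrt{0 - 1}\right) = -14 - 9 - 2 \left(2 \left(-4\right) - 1\right) \left(1 + \sqrt{0 - 1}\right) = -14 - 9 - 2 \left(-8 - 1\right) \left(1 + \sqrt{-1}\right) = -14 - 9 \left(-2\right) \left(-9\right) \left(1 + i\right) = -14 - 9 \cdot 18 \left(1 + i\right) = -14 - 9 \left(18 + 18 i\right) = -14 - \left(162 + 162 i\right) = -176 - 162 i$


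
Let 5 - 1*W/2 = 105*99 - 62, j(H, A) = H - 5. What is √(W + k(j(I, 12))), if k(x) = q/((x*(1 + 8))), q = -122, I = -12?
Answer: 23*I*√101558/51 ≈ 143.72*I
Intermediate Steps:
j(H, A) = -5 + H
k(x) = -122/(9*x) (k(x) = -122*1/(x*(1 + 8)) = -122*1/(9*x) = -122/(9*x))
W = -20656 (W = 10 - 2*(105*99 - 62) = 10 - 2*(10395 - 62) = 10 - 2*10333 = 10 - 20666 = -20656)
√(W + k(j(I, 12))) = √(-20656 - 122/(9*(-5 - 12))) = √(-20656 - 122/9/(-17)) = √(-20656 - 122/9*(-1/17)) = √(-20656 + 122/153) = √(-3160246/153) = 23*I*√101558/51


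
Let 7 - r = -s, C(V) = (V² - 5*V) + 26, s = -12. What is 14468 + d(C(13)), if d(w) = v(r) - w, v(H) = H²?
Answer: 14363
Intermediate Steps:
C(V) = 26 + V² - 5*V
r = -5 (r = 7 - (-1)*(-12) = 7 - 1*12 = 7 - 12 = -5)
d(w) = 25 - w (d(w) = (-5)² - w = 25 - w)
14468 + d(C(13)) = 14468 + (25 - (26 + 13² - 5*13)) = 14468 + (25 - (26 + 169 - 65)) = 14468 + (25 - 1*130) = 14468 + (25 - 130) = 14468 - 105 = 14363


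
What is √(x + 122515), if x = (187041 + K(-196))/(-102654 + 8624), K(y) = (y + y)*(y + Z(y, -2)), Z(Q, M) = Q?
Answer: √43328063934894/18806 ≈ 350.02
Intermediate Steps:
K(y) = 4*y² (K(y) = (y + y)*(y + y) = (2*y)*(2*y) = 4*y²)
x = -68141/18806 (x = (187041 + 4*(-196)²)/(-102654 + 8624) = (187041 + 4*38416)/(-94030) = (187041 + 153664)*(-1/94030) = 340705*(-1/94030) = -68141/18806 ≈ -3.6234)
√(x + 122515) = √(-68141/18806 + 122515) = √(2303948949/18806) = √43328063934894/18806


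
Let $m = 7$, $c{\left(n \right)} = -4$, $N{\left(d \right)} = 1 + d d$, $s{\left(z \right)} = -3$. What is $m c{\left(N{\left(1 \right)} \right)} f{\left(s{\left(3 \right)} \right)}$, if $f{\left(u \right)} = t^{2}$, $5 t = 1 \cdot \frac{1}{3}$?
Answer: $- \frac{28}{225} \approx -0.12444$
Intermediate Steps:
$N{\left(d \right)} = 1 + d^{2}$
$t = \frac{1}{15}$ ($t = \frac{1 \cdot \frac{1}{3}}{5} = \frac{1}{5} \cdot \frac{1}{3} = \frac{1}{15} \approx 0.066667$)
$f{\left(u \right)} = \frac{1}{225}$ ($f{\left(u \right)} = \left(\frac{1}{15}\right)^{2} = \frac{1}{225}$)
$m c{\left(N{\left(1 \right)} \right)} f{\left(s{\left(3 \right)} \right)} = 7 \left(-4\right) \frac{1}{225} = \left(-28\right) \frac{1}{225} = - \frac{28}{225}$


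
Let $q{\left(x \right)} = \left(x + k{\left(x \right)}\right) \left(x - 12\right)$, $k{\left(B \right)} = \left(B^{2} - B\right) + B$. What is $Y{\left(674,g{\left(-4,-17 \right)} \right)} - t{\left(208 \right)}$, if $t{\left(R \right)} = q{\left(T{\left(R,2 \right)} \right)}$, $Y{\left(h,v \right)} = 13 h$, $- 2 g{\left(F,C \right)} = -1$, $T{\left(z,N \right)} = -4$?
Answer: $8954$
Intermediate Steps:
$g{\left(F,C \right)} = \frac{1}{2}$ ($g{\left(F,C \right)} = \left(- \frac{1}{2}\right) \left(-1\right) = \frac{1}{2}$)
$k{\left(B \right)} = B^{2}$
$q{\left(x \right)} = \left(-12 + x\right) \left(x + x^{2}\right)$ ($q{\left(x \right)} = \left(x + x^{2}\right) \left(x - 12\right) = \left(x + x^{2}\right) \left(-12 + x\right) = \left(-12 + x\right) \left(x + x^{2}\right)$)
$t{\left(R \right)} = -192$ ($t{\left(R \right)} = - 4 \left(-12 + \left(-4\right)^{2} - -44\right) = - 4 \left(-12 + 16 + 44\right) = \left(-4\right) 48 = -192$)
$Y{\left(674,g{\left(-4,-17 \right)} \right)} - t{\left(208 \right)} = 13 \cdot 674 - -192 = 8762 + 192 = 8954$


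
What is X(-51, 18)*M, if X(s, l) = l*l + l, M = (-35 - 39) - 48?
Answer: -41724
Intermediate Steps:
M = -122 (M = -74 - 48 = -122)
X(s, l) = l + l² (X(s, l) = l² + l = l + l²)
X(-51, 18)*M = (18*(1 + 18))*(-122) = (18*19)*(-122) = 342*(-122) = -41724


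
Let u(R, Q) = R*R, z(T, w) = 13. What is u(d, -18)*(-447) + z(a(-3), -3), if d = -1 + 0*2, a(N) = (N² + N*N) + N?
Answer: -434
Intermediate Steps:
a(N) = N + 2*N² (a(N) = (N² + N²) + N = 2*N² + N = N + 2*N²)
d = -1 (d = -1 + 0 = -1)
u(R, Q) = R²
u(d, -18)*(-447) + z(a(-3), -3) = (-1)²*(-447) + 13 = 1*(-447) + 13 = -447 + 13 = -434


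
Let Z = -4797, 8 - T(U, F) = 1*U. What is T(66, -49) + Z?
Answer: -4855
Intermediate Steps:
T(U, F) = 8 - U
T(66, -49) + Z = (8 - 1*66) - 4797 = (8 - 66) - 4797 = -58 - 4797 = -4855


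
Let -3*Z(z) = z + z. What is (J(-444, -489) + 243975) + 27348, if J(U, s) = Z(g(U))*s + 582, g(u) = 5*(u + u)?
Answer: -1175535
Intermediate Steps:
g(u) = 10*u (g(u) = 5*(2*u) = 10*u)
Z(z) = -2*z/3 (Z(z) = -(z + z)/3 = -2*z/3)
J(U, s) = 582 - 20*U*s/3 (J(U, s) = (-20*U/3)*s + 582 = -20*U*s/3 + 582 = 582 - 20*U*s/3)
(J(-444, -489) + 243975) + 27348 = ((582 - 20/3*(-444)*(-489)) + 243975) + 27348 = ((582 - 1447440) + 243975) + 27348 = (-1446858 + 243975) + 27348 = -1202883 + 27348 = -1175535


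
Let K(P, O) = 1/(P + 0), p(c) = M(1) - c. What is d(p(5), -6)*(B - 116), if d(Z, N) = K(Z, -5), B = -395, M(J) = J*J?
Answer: 511/4 ≈ 127.75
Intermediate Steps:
M(J) = J²
p(c) = 1 - c (p(c) = 1² - c = 1 - c)
K(P, O) = 1/P
d(Z, N) = 1/Z
d(p(5), -6)*(B - 116) = (-395 - 116)/(1 - 1*5) = -511/(1 - 5) = -511/(-4) = -¼*(-511) = 511/4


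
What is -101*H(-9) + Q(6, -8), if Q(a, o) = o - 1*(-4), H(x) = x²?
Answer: -8185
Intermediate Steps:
Q(a, o) = 4 + o (Q(a, o) = o + 4 = 4 + o)
-101*H(-9) + Q(6, -8) = -101*(-9)² + (4 - 8) = -101*81 - 4 = -8181 - 4 = -8185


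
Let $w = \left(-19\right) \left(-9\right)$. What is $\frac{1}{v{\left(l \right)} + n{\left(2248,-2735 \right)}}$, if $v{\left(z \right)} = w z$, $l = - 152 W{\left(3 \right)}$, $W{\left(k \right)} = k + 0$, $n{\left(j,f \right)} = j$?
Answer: $- \frac{1}{75728} \approx -1.3205 \cdot 10^{-5}$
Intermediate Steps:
$w = 171$
$W{\left(k \right)} = k$
$l = -456$ ($l = \left(-152\right) 3 = -456$)
$v{\left(z \right)} = 171 z$
$\frac{1}{v{\left(l \right)} + n{\left(2248,-2735 \right)}} = \frac{1}{171 \left(-456\right) + 2248} = \frac{1}{-77976 + 2248} = \frac{1}{-75728} = - \frac{1}{75728}$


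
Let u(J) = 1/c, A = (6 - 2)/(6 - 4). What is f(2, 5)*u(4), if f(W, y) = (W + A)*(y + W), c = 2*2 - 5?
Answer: -28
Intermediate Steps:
A = 2 (A = 4/2 = 4*(1/2) = 2)
c = -1 (c = 4 - 5 = -1)
f(W, y) = (2 + W)*(W + y) (f(W, y) = (W + 2)*(y + W) = (2 + W)*(W + y))
u(J) = -1 (u(J) = 1/(-1) = -1)
f(2, 5)*u(4) = (2**2 + 2*2 + 2*5 + 2*5)*(-1) = (4 + 4 + 10 + 10)*(-1) = 28*(-1) = -28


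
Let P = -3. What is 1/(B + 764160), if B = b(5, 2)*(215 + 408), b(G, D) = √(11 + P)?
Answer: 95520/72992175071 - 623*√2/291968700284 ≈ 1.3056e-6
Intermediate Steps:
b(G, D) = 2*√2 (b(G, D) = √(11 - 3) = √8 = 2*√2)
B = 1246*√2 (B = (2*√2)*(215 + 408) = (2*√2)*623 = 1246*√2 ≈ 1762.1)
1/(B + 764160) = 1/(1246*√2 + 764160) = 1/(764160 + 1246*√2)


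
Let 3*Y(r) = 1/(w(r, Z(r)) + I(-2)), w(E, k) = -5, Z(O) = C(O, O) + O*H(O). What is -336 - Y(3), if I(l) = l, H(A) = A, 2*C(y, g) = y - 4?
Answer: -7055/21 ≈ -335.95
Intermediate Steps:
C(y, g) = -2 + y/2 (C(y, g) = (y - 4)/2 = (-4 + y)/2 = -2 + y/2)
Z(O) = -2 + O² + O/2 (Z(O) = (-2 + O/2) + O*O = (-2 + O/2) + O² = -2 + O² + O/2)
Y(r) = -1/21 (Y(r) = 1/(3*(-5 - 2)) = (⅓)/(-7) = (⅓)*(-⅐) = -1/21)
-336 - Y(3) = -336 - 1*(-1/21) = -336 + 1/21 = -7055/21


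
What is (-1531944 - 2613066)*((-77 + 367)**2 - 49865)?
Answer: -141904417350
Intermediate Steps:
(-1531944 - 2613066)*((-77 + 367)**2 - 49865) = -4145010*(290**2 - 49865) = -4145010*(84100 - 49865) = -4145010*34235 = -141904417350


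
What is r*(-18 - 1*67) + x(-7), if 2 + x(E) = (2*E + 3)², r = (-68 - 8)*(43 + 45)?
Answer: 568599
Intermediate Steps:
r = -6688 (r = -76*88 = -6688)
x(E) = -2 + (3 + 2*E)² (x(E) = -2 + (2*E + 3)² = -2 + (3 + 2*E)²)
r*(-18 - 1*67) + x(-7) = -6688*(-18 - 1*67) + (-2 + (3 + 2*(-7))²) = -6688*(-18 - 67) + (-2 + (3 - 14)²) = -6688*(-85) + (-2 + (-11)²) = 568480 + (-2 + 121) = 568480 + 119 = 568599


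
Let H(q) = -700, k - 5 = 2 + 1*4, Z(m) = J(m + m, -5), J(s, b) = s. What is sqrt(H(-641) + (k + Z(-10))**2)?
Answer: I*sqrt(619) ≈ 24.88*I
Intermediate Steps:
Z(m) = 2*m (Z(m) = m + m = 2*m)
k = 11 (k = 5 + (2 + 1*4) = 5 + (2 + 4) = 5 + 6 = 11)
sqrt(H(-641) + (k + Z(-10))**2) = sqrt(-700 + (11 + 2*(-10))**2) = sqrt(-700 + (11 - 20)**2) = sqrt(-700 + (-9)**2) = sqrt(-700 + 81) = sqrt(-619) = I*sqrt(619)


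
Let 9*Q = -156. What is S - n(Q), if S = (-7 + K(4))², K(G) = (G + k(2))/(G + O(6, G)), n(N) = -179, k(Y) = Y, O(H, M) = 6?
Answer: 5499/25 ≈ 219.96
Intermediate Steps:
Q = -52/3 (Q = (⅑)*(-156) = -52/3 ≈ -17.333)
K(G) = (2 + G)/(6 + G) (K(G) = (G + 2)/(G + 6) = (2 + G)/(6 + G))
S = 1024/25 (S = (-7 + (2 + 4)/(6 + 4))² = (-7 + 6/10)² = (-7 + (⅒)*6)² = (-7 + ⅗)² = (-32/5)² = 1024/25 ≈ 40.960)
S - n(Q) = 1024/25 - 1*(-179) = 1024/25 + 179 = 5499/25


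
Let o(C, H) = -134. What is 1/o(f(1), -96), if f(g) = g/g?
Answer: -1/134 ≈ -0.0074627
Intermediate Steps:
f(g) = 1
1/o(f(1), -96) = 1/(-134) = -1/134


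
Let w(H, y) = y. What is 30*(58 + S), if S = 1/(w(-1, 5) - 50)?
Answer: 5218/3 ≈ 1739.3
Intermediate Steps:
S = -1/45 (S = 1/(5 - 50) = 1/(-45) = -1/45 ≈ -0.022222)
30*(58 + S) = 30*(58 - 1/45) = 30*(2609/45) = 5218/3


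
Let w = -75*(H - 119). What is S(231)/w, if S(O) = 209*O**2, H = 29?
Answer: 1239161/750 ≈ 1652.2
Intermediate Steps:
w = 6750 (w = -75*(29 - 119) = -75*(-90) = 6750)
S(231)/w = (209*231**2)/6750 = (209*53361)*(1/6750) = 11152449*(1/6750) = 1239161/750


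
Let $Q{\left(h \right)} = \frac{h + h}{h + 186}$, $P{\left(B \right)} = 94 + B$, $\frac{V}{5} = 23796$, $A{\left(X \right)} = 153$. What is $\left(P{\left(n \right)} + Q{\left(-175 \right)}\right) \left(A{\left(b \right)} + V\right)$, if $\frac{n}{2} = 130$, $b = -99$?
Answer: $\frac{422207352}{11} \approx 3.8382 \cdot 10^{7}$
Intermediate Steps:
$V = 118980$ ($V = 5 \cdot 23796 = 118980$)
$n = 260$ ($n = 2 \cdot 130 = 260$)
$Q{\left(h \right)} = \frac{2 h}{186 + h}$
$\left(P{\left(n \right)} + Q{\left(-175 \right)}\right) \left(A{\left(b \right)} + V\right) = \left(\left(94 + 260\right) + 2 \left(-175\right) \frac{1}{186 - 175}\right) \left(153 + 118980\right) = \left(354 + 2 \left(-175\right) \frac{1}{11}\right) 119133 = \left(354 - \frac{350}{11}\right) 119133 = \frac{3544}{11} \cdot 119133 = \frac{422207352}{11}$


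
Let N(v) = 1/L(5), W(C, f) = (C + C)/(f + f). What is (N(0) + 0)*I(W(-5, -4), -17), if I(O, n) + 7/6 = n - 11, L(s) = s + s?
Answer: -35/12 ≈ -2.9167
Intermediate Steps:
L(s) = 2*s
W(C, f) = C/f (W(C, f) = (2*C)/((2*f)) = (2*C)*(1/(2*f)) = C/f)
I(O, n) = -73/6 + n (I(O, n) = -7/6 + (n - 11) = -7/6 + (-11 + n) = -73/6 + n)
N(v) = ⅒ (N(v) = 1/(2*5) = 1/10 = ⅒)
(N(0) + 0)*I(W(-5, -4), -17) = (⅒ + 0)*(-73/6 - 17) = (⅒)*(-175/6) = -35/12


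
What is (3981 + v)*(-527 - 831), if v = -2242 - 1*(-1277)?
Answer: -4095728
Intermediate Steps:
v = -965 (v = -2242 + 1277 = -965)
(3981 + v)*(-527 - 831) = (3981 - 965)*(-527 - 831) = 3016*(-1358) = -4095728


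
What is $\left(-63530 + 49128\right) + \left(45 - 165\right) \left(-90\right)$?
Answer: $-3602$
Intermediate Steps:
$\left(-63530 + 49128\right) + \left(45 - 165\right) \left(-90\right) = -14402 - -10800 = -14402 + 10800 = -3602$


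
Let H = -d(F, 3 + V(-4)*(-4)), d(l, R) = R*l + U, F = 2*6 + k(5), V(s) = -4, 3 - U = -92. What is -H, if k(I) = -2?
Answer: 285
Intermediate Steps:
U = 95 (U = 3 - 1*(-92) = 3 + 92 = 95)
F = 10 (F = 2*6 - 2 = 12 - 2 = 10)
d(l, R) = 95 + R*l (d(l, R) = R*l + 95 = 95 + R*l)
H = -285 (H = -(95 + (3 - 4*(-4))*10) = -(95 + (3 + 16)*10) = -(95 + 19*10) = -(95 + 190) = -1*285 = -285)
-H = -1*(-285) = 285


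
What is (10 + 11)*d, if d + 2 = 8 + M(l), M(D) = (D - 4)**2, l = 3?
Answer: 147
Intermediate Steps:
M(D) = (-4 + D)**2
d = 7 (d = -2 + (8 + (-4 + 3)**2) = -2 + (8 + (-1)**2) = -2 + (8 + 1) = -2 + 9 = 7)
(10 + 11)*d = (10 + 11)*7 = 21*7 = 147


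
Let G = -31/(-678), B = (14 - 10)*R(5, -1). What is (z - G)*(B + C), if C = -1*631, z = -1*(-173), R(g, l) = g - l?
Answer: -71178641/678 ≈ -1.0498e+5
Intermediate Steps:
B = 24 (B = (14 - 10)*(5 - 1*(-1)) = 4*(5 + 1) = 4*6 = 24)
G = 31/678 (G = -31*(-1/678) = 31/678 ≈ 0.045723)
z = 173
C = -631
(z - G)*(B + C) = (173 - 1*31/678)*(24 - 631) = (173 - 31/678)*(-607) = (117263/678)*(-607) = -71178641/678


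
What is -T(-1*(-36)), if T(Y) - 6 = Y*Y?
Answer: -1302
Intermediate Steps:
T(Y) = 6 + Y² (T(Y) = 6 + Y*Y = 6 + Y²)
-T(-1*(-36)) = -(6 + (-1*(-36))²) = -(6 + 36²) = -(6 + 1296) = -1*1302 = -1302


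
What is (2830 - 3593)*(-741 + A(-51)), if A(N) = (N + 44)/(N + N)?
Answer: 57663725/102 ≈ 5.6533e+5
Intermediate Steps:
A(N) = (44 + N)/(2*N) (A(N) = (44 + N)/((2*N)) = (44 + N)*(1/(2*N)) = (44 + N)/(2*N))
(2830 - 3593)*(-741 + A(-51)) = (2830 - 3593)*(-741 + (½)*(44 - 51)/(-51)) = -763*(-741 + (½)*(-1/51)*(-7)) = -763*(-741 + 7/102) = -763*(-75575/102) = 57663725/102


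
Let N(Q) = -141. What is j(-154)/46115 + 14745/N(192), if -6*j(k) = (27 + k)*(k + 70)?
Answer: -226738791/2167405 ≈ -104.61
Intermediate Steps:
j(k) = -(27 + k)*(70 + k)/6 (j(k) = -(27 + k)*(k + 70)/6 = -(27 + k)*(70 + k)/6)
j(-154)/46115 + 14745/N(192) = (-315 - 97/6*(-154) - ⅙*(-154)²)/46115 + 14745/(-141) = (-315 + 7469/3 - ⅙*23716)*(1/46115) + 14745*(-1/141) = (-315 + 7469/3 - 11858/3)*(1/46115) - 4915/47 = -1778*1/46115 - 4915/47 = -1778/46115 - 4915/47 = -226738791/2167405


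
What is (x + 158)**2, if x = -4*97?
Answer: 52900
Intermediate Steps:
x = -388
(x + 158)**2 = (-388 + 158)**2 = (-230)**2 = 52900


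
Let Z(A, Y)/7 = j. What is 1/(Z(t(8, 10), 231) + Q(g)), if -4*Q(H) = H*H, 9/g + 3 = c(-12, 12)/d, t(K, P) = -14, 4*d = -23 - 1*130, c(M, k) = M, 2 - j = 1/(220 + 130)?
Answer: 1876900/20972037 ≈ 0.089495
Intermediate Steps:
j = 699/350 (j = 2 - 1/(220 + 130) = 2 - 1/350 = 699/350 ≈ 1.9971)
d = -153/4 (d = (-23 - 1*130)/4 = (-23 - 130)/4 = (¼)*(-153) = -153/4 ≈ -38.250)
Z(A, Y) = 699/50 (Z(A, Y) = 7*(699/350) = 699/50)
g = -459/137 (g = 9/(-3 - 12/(-153/4)) = 9/(-3 - 12*(-4/153)) = 9/(-3 + 16/51) = 9/(-137/51) = 9*(-51/137) = -459/137 ≈ -3.3504)
Q(H) = -H²/4 (Q(H) = -H*H/4 = -H²/4)
1/(Z(t(8, 10), 231) + Q(g)) = 1/(699/50 - (-459/137)²/4) = 1/(699/50 - ¼*210681/18769) = 1/(699/50 - 210681/75076) = 1/(20972037/1876900) = 1876900/20972037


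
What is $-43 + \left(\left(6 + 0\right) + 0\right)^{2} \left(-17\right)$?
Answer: $-655$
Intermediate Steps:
$-43 + \left(\left(6 + 0\right) + 0\right)^{2} \left(-17\right) = -43 + \left(6 + 0\right)^{2} \left(-17\right) = -43 + 6^{2} \left(-17\right) = -43 + 36 \left(-17\right) = -43 - 612 = -655$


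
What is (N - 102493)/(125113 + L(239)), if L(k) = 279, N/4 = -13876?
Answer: -157997/125392 ≈ -1.2600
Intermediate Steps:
N = -55504 (N = 4*(-13876) = -55504)
(N - 102493)/(125113 + L(239)) = (-55504 - 102493)/(125113 + 279) = -157997/125392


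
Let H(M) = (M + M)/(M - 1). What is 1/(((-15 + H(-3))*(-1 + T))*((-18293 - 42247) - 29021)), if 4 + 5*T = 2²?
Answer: -2/2418147 ≈ -8.2708e-7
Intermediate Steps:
T = 0 (T = -⅘ + (⅕)*2² = -⅘ + (⅕)*4 = -⅘ + ⅘ = 0)
H(M) = 2*M/(-1 + M) (H(M) = (2*M)/(-1 + M) = 2*M/(-1 + M))
1/(((-15 + H(-3))*(-1 + T))*((-18293 - 42247) - 29021)) = 1/(((-15 + 2*(-3)/(-1 - 3))*(-1 + 0))*((-18293 - 42247) - 29021)) = 1/(((-15 + 2*(-3)/(-4))*(-1))*(-60540 - 29021)) = 1/(((-15 + 2*(-3)*(-¼))*(-1))*(-89561)) = 1/(((-15 + 3/2)*(-1))*(-89561)) = 1/(-27/2*(-1)*(-89561)) = 1/((27/2)*(-89561)) = 1/(-2418147/2) = -2/2418147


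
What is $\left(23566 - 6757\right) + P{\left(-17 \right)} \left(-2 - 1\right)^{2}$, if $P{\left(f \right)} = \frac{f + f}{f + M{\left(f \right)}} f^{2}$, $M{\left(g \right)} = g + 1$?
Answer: $\frac{214377}{11} \approx 19489.0$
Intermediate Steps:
$M{\left(g \right)} = 1 + g$
$P{\left(f \right)} = \frac{2 f^{3}}{1 + 2 f}$ ($P{\left(f \right)} = \frac{f + f}{f + \left(1 + f\right)} f^{2} = \frac{2 f}{1 + 2 f} f^{2} = \frac{2 f^{3}}{1 + 2 f}$)
$\left(23566 - 6757\right) + P{\left(-17 \right)} \left(-2 - 1\right)^{2} = \left(23566 - 6757\right) + \frac{2 \left(-17\right)^{3}}{1 + 2 \left(-17\right)} \left(-2 - 1\right)^{2} = 16809 + 2 \left(-4913\right) \frac{1}{1 - 34} \left(-3\right)^{2} = 16809 + 2 \left(-4913\right) \frac{1}{-33} \cdot 9 = 16809 + 2 \left(-4913\right) \left(- \frac{1}{33}\right) 9 = 16809 + \frac{9826}{33} \cdot 9 = 16809 + \frac{29478}{11} = \frac{214377}{11}$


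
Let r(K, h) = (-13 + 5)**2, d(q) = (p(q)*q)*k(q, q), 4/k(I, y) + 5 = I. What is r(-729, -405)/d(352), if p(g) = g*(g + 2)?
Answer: 347/2741376 ≈ 0.00012658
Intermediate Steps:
k(I, y) = 4/(-5 + I)
p(g) = g*(2 + g)
d(q) = 4*q**2*(2 + q)/(-5 + q) (d(q) = ((q*(2 + q))*q)*(4/(-5 + q)) = (q**2*(2 + q))*(4/(-5 + q)) = 4*q**2*(2 + q)/(-5 + q))
r(K, h) = 64 (r(K, h) = (-8)**2 = 64)
r(-729, -405)/d(352) = 64/((4*352**2*(2 + 352)/(-5 + 352))) = 64/((4*123904*354/347)) = 64/((4*123904*(1/347)*354)) = 64/(175448064/347) = 64*(347/175448064) = 347/2741376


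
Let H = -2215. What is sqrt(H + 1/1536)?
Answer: I*sqrt(20413434)/96 ≈ 47.064*I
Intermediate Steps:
sqrt(H + 1/1536) = sqrt(-2215 + 1/1536) = sqrt(-3402239/1536) = I*sqrt(20413434)/96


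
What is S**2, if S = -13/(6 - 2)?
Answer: 169/16 ≈ 10.563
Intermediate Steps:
S = -13/4 ≈ -3.2500
S**2 = (-13/4)**2 = 169/16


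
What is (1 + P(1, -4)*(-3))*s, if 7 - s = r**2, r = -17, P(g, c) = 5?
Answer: 3948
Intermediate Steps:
s = -282 (s = 7 - 1*(-17)**2 = 7 - 1*289 = 7 - 289 = -282)
(1 + P(1, -4)*(-3))*s = (1 + 5*(-3))*(-282) = (1 - 15)*(-282) = -14*(-282) = 3948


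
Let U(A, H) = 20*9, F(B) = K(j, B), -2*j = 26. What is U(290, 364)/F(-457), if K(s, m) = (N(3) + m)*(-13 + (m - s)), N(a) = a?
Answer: 90/103739 ≈ 0.00086756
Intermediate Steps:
j = -13 (j = -½*26 = -13)
K(s, m) = (3 + m)*(-13 + m - s) (K(s, m) = (3 + m)*(-13 + (m - s)) = (3 + m)*(-13 + m - s))
F(B) = B² + 3*B (F(B) = -39 + B² - 10*B - 3*(-13) - 1*B*(-13) = -39 + B² - 10*B + 39 + 13*B = B² + 3*B)
U(A, H) = 180
U(290, 364)/F(-457) = 180/((-457*(3 - 457))) = 180/((-457*(-454))) = 180/207478 = 180*(1/207478) = 90/103739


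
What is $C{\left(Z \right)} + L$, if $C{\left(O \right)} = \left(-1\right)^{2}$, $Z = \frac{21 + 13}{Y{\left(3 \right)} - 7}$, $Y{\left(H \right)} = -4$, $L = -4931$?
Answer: $-4930$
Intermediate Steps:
$Z = - \frac{34}{11}$ ($Z = \frac{21 + 13}{-4 - 7} = \frac{34}{-11} = 34 \left(- \frac{1}{11}\right) = - \frac{34}{11} \approx -3.0909$)
$C{\left(O \right)} = 1$
$C{\left(Z \right)} + L = 1 - 4931 = -4930$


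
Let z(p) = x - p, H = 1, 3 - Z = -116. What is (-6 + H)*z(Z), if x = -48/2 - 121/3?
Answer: 2750/3 ≈ 916.67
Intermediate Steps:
Z = 119 (Z = 3 - 1*(-116) = 3 + 116 = 119)
x = -193/3 (x = -48*1/2 - 121*1/3 = -24 - 121/3 = -193/3 ≈ -64.333)
z(p) = -193/3 - p
(-6 + H)*z(Z) = (-6 + 1)*(-193/3 - 1*119) = -5*(-193/3 - 119) = -5*(-550/3) = 2750/3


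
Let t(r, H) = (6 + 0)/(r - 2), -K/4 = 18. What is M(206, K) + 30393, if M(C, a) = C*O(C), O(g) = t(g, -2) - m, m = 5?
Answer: 499274/17 ≈ 29369.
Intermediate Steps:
K = -72 (K = -4*18 = -72)
t(r, H) = 6/(-2 + r)
O(g) = -5 + 6/(-2 + g) (O(g) = 6/(-2 + g) - 1*5 = 6/(-2 + g) - 5 = -5 + 6/(-2 + g))
M(C, a) = C*(16 - 5*C)/(-2 + C) (M(C, a) = C*((16 - 5*C)/(-2 + C)) = C*(16 - 5*C)/(-2 + C))
M(206, K) + 30393 = 206*(16 - 5*206)/(-2 + 206) + 30393 = 206*(16 - 1030)/204 + 30393 = 206*(1/204)*(-1014) + 30393 = -17407/17 + 30393 = 499274/17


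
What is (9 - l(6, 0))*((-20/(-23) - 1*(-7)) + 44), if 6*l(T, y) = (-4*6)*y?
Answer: 10737/23 ≈ 466.83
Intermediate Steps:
l(T, y) = -4*y (l(T, y) = ((-4*6)*y)/6 = (-24*y)/6 = -4*y)
(9 - l(6, 0))*((-20/(-23) - 1*(-7)) + 44) = (9 - (-4)*0)*((-20/(-23) - 1*(-7)) + 44) = (9 - 1*0)*((-20*(-1/23) + 7) + 44) = (9 + 0)*((20/23 + 7) + 44) = 9*(181/23 + 44) = 9*(1193/23) = 10737/23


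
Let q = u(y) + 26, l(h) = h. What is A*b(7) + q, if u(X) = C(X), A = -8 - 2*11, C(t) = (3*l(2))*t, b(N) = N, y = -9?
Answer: -238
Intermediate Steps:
C(t) = 6*t (C(t) = (3*2)*t = 6*t)
A = -30 (A = -8 - 22 = -30)
u(X) = 6*X
q = -28 (q = 6*(-9) + 26 = -54 + 26 = -28)
A*b(7) + q = -30*7 - 28 = -210 - 28 = -238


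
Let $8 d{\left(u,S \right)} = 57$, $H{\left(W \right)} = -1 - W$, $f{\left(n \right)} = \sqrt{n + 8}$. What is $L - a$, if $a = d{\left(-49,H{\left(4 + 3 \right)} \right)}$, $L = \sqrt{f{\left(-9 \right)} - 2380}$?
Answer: $- \frac{57}{8} + \sqrt{-2380 + i} \approx -7.1148 + 48.785 i$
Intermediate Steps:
$f{\left(n \right)} = \sqrt{8 + n}$
$L = \sqrt{-2380 + i}$ ($L = \sqrt{\sqrt{8 - 9} - 2380} = \sqrt{\sqrt{-1} - 2380} = \sqrt{i - 2380} = \sqrt{-2380 + i} \approx 0.0103 + 48.785 i$)
$d{\left(u,S \right)} = \frac{57}{8}$ ($d{\left(u,S \right)} = \frac{1}{8} \cdot 57 = \frac{57}{8}$)
$a = \frac{57}{8} \approx 7.125$
$L - a = \sqrt{-2380 + i} - \frac{57}{8} = - \frac{57}{8} + \sqrt{-2380 + i}$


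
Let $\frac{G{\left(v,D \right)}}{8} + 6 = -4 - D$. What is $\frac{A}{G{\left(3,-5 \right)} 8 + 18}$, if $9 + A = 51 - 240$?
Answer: $\frac{99}{151} \approx 0.65563$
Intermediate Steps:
$G{\left(v,D \right)} = -80 - 8 D$ ($G{\left(v,D \right)} = -48 + 8 \left(-4 - D\right) = -48 - \left(32 + 8 D\right) = -80 - 8 D$)
$A = -198$ ($A = -9 + \left(51 - 240\right) = -9 - 189 = -198$)
$\frac{A}{G{\left(3,-5 \right)} 8 + 18} = - \frac{198}{\left(-80 - -40\right) 8 + 18} = - \frac{198}{\left(-80 + 40\right) 8 + 18} = - \frac{198}{\left(-40\right) 8 + 18} = - \frac{198}{-320 + 18} = - \frac{198}{-302} = \left(-198\right) \left(- \frac{1}{302}\right) = \frac{99}{151}$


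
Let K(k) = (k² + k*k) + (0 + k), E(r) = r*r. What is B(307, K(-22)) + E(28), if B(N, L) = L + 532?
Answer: 2262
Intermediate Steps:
E(r) = r²
K(k) = k + 2*k² (K(k) = (k² + k²) + k = 2*k² + k = k + 2*k²)
B(N, L) = 532 + L
B(307, K(-22)) + E(28) = (532 - 22*(1 + 2*(-22))) + 28² = (532 - 22*(1 - 44)) + 784 = (532 - 22*(-43)) + 784 = (532 + 946) + 784 = 1478 + 784 = 2262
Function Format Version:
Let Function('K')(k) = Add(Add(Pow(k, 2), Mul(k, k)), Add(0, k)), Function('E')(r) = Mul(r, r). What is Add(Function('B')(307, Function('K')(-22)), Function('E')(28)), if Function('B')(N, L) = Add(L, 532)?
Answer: 2262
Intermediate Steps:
Function('E')(r) = Pow(r, 2)
Function('K')(k) = Add(k, Mul(2, Pow(k, 2))) (Function('K')(k) = Add(Add(Pow(k, 2), Pow(k, 2)), k) = Add(Mul(2, Pow(k, 2)), k) = Add(k, Mul(2, Pow(k, 2))))
Function('B')(N, L) = Add(532, L)
Add(Function('B')(307, Function('K')(-22)), Function('E')(28)) = Add(Add(532, Mul(-22, Add(1, Mul(2, -22)))), Pow(28, 2)) = Add(Add(532, Mul(-22, Add(1, -44))), 784) = Add(Add(532, Mul(-22, -43)), 784) = Add(Add(532, 946), 784) = Add(1478, 784) = 2262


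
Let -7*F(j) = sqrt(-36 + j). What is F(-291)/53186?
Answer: -I*sqrt(327)/372302 ≈ -4.8571e-5*I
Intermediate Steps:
F(j) = -sqrt(-36 + j)/7
F(-291)/53186 = -sqrt(-36 - 291)/7/53186 = -I*sqrt(327)/7*(1/53186) = -I*sqrt(327)/372302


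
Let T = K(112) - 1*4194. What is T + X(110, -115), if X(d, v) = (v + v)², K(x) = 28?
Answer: 48734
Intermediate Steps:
X(d, v) = 4*v² (X(d, v) = (2*v)² = 4*v²)
T = -4166 (T = 28 - 1*4194 = 28 - 4194 = -4166)
T + X(110, -115) = -4166 + 4*(-115)² = -4166 + 4*13225 = -4166 + 52900 = 48734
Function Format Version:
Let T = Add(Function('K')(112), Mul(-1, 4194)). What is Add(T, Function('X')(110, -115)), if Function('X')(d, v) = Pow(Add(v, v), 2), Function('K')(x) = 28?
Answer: 48734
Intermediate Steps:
Function('X')(d, v) = Mul(4, Pow(v, 2)) (Function('X')(d, v) = Pow(Mul(2, v), 2) = Mul(4, Pow(v, 2)))
T = -4166 (T = Add(28, Mul(-1, 4194)) = Add(28, -4194) = -4166)
Add(T, Function('X')(110, -115)) = Add(-4166, Mul(4, Pow(-115, 2))) = Add(-4166, Mul(4, 13225)) = Add(-4166, 52900) = 48734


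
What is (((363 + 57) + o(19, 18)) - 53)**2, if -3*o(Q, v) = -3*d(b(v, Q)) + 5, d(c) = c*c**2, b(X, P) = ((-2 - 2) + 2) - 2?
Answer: 817216/9 ≈ 90802.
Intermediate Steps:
b(X, P) = -4 (b(X, P) = (-4 + 2) - 2 = -2 - 2 = -4)
d(c) = c**3
o(Q, v) = -197/3 (o(Q, v) = -(-3*(-4)**3 + 5)/3 = -(-3*(-64) + 5)/3 = -(192 + 5)/3 = -1/3*197 = -197/3)
(((363 + 57) + o(19, 18)) - 53)**2 = (((363 + 57) - 197/3) - 53)**2 = ((420 - 197/3) - 53)**2 = (1063/3 - 53)**2 = (904/3)**2 = 817216/9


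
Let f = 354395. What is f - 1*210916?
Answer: 143479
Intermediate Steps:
f - 1*210916 = 354395 - 1*210916 = 354395 - 210916 = 143479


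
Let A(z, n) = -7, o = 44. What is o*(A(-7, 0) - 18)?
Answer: -1100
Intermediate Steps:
o*(A(-7, 0) - 18) = 44*(-7 - 18) = 44*(-25) = -1100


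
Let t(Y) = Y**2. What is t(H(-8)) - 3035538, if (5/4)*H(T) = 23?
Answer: -75879986/25 ≈ -3.0352e+6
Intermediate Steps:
H(T) = 92/5 (H(T) = (4/5)*23 = 92/5)
t(H(-8)) - 3035538 = (92/5)**2 - 3035538 = 8464/25 - 3035538 = -75879986/25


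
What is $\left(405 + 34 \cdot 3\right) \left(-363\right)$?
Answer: $-184041$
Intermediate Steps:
$\left(405 + 34 \cdot 3\right) \left(-363\right) = \left(405 + 102\right) \left(-363\right) = 507 \left(-363\right) = -184041$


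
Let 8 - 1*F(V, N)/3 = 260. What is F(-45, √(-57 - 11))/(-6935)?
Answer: 756/6935 ≈ 0.10901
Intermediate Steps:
F(V, N) = -756 (F(V, N) = 24 - 3*260 = 24 - 780 = -756)
F(-45, √(-57 - 11))/(-6935) = -756/(-6935) = -756*(-1/6935) = 756/6935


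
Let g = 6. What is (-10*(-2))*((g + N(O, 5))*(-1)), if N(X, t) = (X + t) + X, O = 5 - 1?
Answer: -380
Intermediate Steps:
O = 4
N(X, t) = t + 2*X
(-10*(-2))*((g + N(O, 5))*(-1)) = (-10*(-2))*((6 + (5 + 2*4))*(-1)) = 20*((6 + (5 + 8))*(-1)) = 20*((6 + 13)*(-1)) = 20*(19*(-1)) = 20*(-19) = -380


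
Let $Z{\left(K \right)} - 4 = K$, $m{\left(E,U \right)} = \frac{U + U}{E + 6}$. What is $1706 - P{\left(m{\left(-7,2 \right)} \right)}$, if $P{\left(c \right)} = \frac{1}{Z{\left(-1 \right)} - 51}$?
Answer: $\frac{81889}{48} \approx 1706.0$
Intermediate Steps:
$m{\left(E,U \right)} = \frac{2 U}{6 + E}$
$Z{\left(K \right)} = 4 + K$
$P{\left(c \right)} = - \frac{1}{48}$ ($P{\left(c \right)} = \frac{1}{\left(4 - 1\right) - 51} = \frac{1}{3 - 51} = \frac{1}{-48} = - \frac{1}{48}$)
$1706 - P{\left(m{\left(-7,2 \right)} \right)} = 1706 - - \frac{1}{48} = 1706 + \frac{1}{48} = \frac{81889}{48}$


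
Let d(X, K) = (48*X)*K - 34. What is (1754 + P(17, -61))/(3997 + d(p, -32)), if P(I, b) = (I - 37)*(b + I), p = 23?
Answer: -878/10455 ≈ -0.083979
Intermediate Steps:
d(X, K) = -34 + 48*K*X (d(X, K) = 48*K*X - 34 = -34 + 48*K*X)
P(I, b) = (-37 + I)*(I + b)
(1754 + P(17, -61))/(3997 + d(p, -32)) = (1754 + (17² - 37*17 - 37*(-61) + 17*(-61)))/(3997 + (-34 + 48*(-32)*23)) = (1754 + (289 - 629 + 2257 - 1037))/(3997 + (-34 - 35328)) = (1754 + 880)/(3997 - 35362) = 2634/(-31365) = 2634*(-1/31365) = -878/10455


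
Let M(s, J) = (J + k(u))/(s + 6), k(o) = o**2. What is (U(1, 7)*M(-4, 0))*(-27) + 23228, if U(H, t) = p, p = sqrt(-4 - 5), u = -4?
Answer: 23228 - 648*I ≈ 23228.0 - 648.0*I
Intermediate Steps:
p = 3*I (p = sqrt(-9) = 3*I ≈ 3.0*I)
U(H, t) = 3*I
M(s, J) = (16 + J)/(6 + s) (M(s, J) = (J + (-4)**2)/(s + 6) = (J + 16)/(6 + s) = (16 + J)/(6 + s))
(U(1, 7)*M(-4, 0))*(-27) + 23228 = ((3*I)*((16 + 0)/(6 - 4)))*(-27) + 23228 = ((3*I)*(16/2))*(-27) + 23228 = ((3*I)*((1/2)*16))*(-27) + 23228 = ((3*I)*8)*(-27) + 23228 = (24*I)*(-27) + 23228 = -648*I + 23228 = 23228 - 648*I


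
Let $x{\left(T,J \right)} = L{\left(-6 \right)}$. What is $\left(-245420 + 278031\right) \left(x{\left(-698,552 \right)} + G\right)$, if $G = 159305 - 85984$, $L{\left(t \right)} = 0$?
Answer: $2391071131$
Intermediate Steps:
$x{\left(T,J \right)} = 0$
$G = 73321$
$\left(-245420 + 278031\right) \left(x{\left(-698,552 \right)} + G\right) = \left(-245420 + 278031\right) \left(0 + 73321\right) = 32611 \cdot 73321 = 2391071131$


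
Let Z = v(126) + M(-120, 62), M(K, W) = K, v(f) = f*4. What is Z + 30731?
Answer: 31115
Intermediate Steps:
v(f) = 4*f
Z = 384 (Z = 4*126 - 120 = 504 - 120 = 384)
Z + 30731 = 384 + 30731 = 31115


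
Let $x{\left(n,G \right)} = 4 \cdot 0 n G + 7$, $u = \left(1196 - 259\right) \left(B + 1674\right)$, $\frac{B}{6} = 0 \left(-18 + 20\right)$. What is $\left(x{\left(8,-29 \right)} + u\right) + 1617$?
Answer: $1570162$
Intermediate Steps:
$B = 0$ ($B = 6 \cdot 0 \left(-18 + 20\right) = 6 \cdot 0 \cdot 2 = 6 \cdot 0 = 0$)
$u = 1568538$ ($u = \left(1196 - 259\right) \left(0 + 1674\right) = 937 \cdot 1674 = 1568538$)
$x{\left(n,G \right)} = 7$ ($x{\left(n,G \right)} = 0 n G + 7 = 0 G + 7 = 0 + 7 = 7$)
$\left(x{\left(8,-29 \right)} + u\right) + 1617 = \left(7 + 1568538\right) + 1617 = 1568545 + 1617 = 1570162$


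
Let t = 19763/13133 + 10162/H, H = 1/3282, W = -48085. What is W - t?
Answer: -438639186040/13133 ≈ -3.3400e+7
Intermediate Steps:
H = 1/3282 ≈ 0.00030469
t = 438007685735/13133 (t = 19763/13133 + 10162/(1/3282) = 19763*(1/13133) + 10162*3282 = 19763/13133 + 33351684 = 438007685735/13133 ≈ 3.3352e+7)
W - t = -48085 - 1*438007685735/13133 = -48085 - 438007685735/13133 = -438639186040/13133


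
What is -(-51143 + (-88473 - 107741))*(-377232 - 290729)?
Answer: -165224829077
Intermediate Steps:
-(-51143 + (-88473 - 107741))*(-377232 - 290729) = -(-51143 - 196214)*(-667961) = -(-247357)*(-667961) = -1*165224829077 = -165224829077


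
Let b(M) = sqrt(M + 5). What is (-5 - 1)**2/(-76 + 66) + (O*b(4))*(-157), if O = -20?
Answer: 47082/5 ≈ 9416.4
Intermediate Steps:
b(M) = sqrt(5 + M)
(-5 - 1)**2/(-76 + 66) + (O*b(4))*(-157) = (-5 - 1)**2/(-76 + 66) - 20*sqrt(5 + 4)*(-157) = (-6)**2/(-10) - 20*sqrt(9)*(-157) = 36*(-1/10) - 20*3*(-157) = -18/5 - 60*(-157) = -18/5 + 9420 = 47082/5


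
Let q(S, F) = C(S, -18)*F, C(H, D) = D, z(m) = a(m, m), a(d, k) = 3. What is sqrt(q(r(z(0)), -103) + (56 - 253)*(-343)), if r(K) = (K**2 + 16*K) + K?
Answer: 5*sqrt(2777) ≈ 263.49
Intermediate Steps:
z(m) = 3
r(K) = K**2 + 17*K
q(S, F) = -18*F
sqrt(q(r(z(0)), -103) + (56 - 253)*(-343)) = sqrt(-18*(-103) + (56 - 253)*(-343)) = sqrt(1854 - 197*(-343)) = sqrt(1854 + 67571) = sqrt(69425) = 5*sqrt(2777)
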